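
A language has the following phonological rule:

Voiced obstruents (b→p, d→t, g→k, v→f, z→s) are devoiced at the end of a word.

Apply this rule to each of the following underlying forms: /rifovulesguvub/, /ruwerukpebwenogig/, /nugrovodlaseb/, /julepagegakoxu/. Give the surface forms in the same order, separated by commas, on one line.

rifovulesguvup, ruwerukpebwenogik, nugrovodlasep, julepagegakoxu

/rifovulesguvub/: /b/ is a voiced obstruent in word-final position, so it devoices to [p]. → [rifovulesguvup].
/ruwerukpebwenogig/: /g/ is a voiced obstruent in word-final position, so it devoices to [k]. → [ruwerukpebwenogik].
/nugrovodlaseb/: /b/ is a voiced obstruent in word-final position, so it devoices to [p]. → [nugrovodlasep].
/julepagegakoxu/: the rule's environment is not met; surfaces unchanged as [julepagegakoxu].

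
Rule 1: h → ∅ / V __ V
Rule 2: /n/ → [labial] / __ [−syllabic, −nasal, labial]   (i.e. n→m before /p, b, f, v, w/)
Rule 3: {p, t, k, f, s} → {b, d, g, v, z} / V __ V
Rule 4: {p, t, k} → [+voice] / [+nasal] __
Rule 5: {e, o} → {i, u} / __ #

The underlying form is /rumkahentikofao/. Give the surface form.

rumgaendigovau

Rule 1 (intervocalic h-deletion): /h/ occurs between vowels /a/ and /e/, so it deletes. /rumkahentikofao/ → rumkaentikofao.
Rule 2 (nasal place assimilation): no segment meets the environment; /rumkaentikofao/ is unchanged.
Rule 3 (intervocalic voicing): /k/ is a voiceless obstruent between vowels /i/ and /o/, so it voices to [g]. /f/ is a voiceless obstruent between vowels /o/ and /a/, so it voices to [v]. /rumkaentikofao/ → rumkaentigovao.
Rule 4 (post-nasal voicing): /k/ is a voiceless stop immediately after the nasal /m/, so it voices to [g]. /t/ is a voiceless stop immediately after the nasal /n/, so it voices to [d]. /rumkaentigovao/ → rumgaendigovao.
Rule 5 (final vowel raising): /o/ is a mid vowel in word-final position, so it raises to [u]. /rumgaendigovao/ → rumgaendigovau.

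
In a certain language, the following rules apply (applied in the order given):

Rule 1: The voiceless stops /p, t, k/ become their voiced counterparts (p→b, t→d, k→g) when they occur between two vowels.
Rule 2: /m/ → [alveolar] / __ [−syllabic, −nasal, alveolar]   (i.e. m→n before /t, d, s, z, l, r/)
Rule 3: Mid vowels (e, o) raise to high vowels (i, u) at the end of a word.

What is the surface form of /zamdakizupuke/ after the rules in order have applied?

Rule 1 (intervocalic voicing): /k/ is a voiceless stop between vowels /a/ and /i/, so it voices to [g]. /p/ is a voiceless stop between vowels /u/ and /u/, so it voices to [b]. /k/ is a voiceless stop between vowels /u/ and /e/, so it voices to [g]. /zamdakizupuke/ → zamdagizubuge.
Rule 2 (nasal place assimilation): /m/ precedes the alveolar consonant /d/, so it assimilates in place to [n]. /zamdagizubuge/ → zandagizubuge.
Rule 3 (final vowel raising): /e/ is a mid vowel in word-final position, so it raises to [i]. /zandagizubuge/ → zandagizubugi.

zandagizubugi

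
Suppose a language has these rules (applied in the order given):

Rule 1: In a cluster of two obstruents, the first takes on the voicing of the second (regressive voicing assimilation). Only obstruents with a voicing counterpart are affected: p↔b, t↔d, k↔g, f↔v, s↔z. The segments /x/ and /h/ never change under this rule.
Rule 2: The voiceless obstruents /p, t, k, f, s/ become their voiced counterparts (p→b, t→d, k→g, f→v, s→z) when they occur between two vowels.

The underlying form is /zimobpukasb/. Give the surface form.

Rule 1 (regressive voicing assimilation): /b/ precedes the voiceless obstruent /p/, so it devoices to [p] by assimilation. /s/ precedes the voiced obstruent /b/, so it voices to [z] by assimilation. /zimobpukasb/ → zimoppukazb.
Rule 2 (intervocalic voicing): /k/ is a voiceless obstruent between vowels /u/ and /a/, so it voices to [g]. /zimoppukazb/ → zimoppugazb.

zimoppugazb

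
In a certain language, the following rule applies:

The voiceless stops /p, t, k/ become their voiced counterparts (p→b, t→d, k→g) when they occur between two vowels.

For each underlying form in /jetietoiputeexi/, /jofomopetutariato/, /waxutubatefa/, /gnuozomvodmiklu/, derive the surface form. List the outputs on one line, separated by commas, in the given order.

/jetietoiputeexi/: /t/ is a voiceless stop between vowels /e/ and /i/, so it voices to [d]. /t/ is a voiceless stop between vowels /e/ and /o/, so it voices to [d]. /p/ is a voiceless stop between vowels /i/ and /u/, so it voices to [b]. /t/ is a voiceless stop between vowels /u/ and /e/, so it voices to [d]. → [jediedoibudeexi].
/jofomopetutariato/: /p/ is a voiceless stop between vowels /o/ and /e/, so it voices to [b]. /t/ is a voiceless stop between vowels /e/ and /u/, so it voices to [d]. /t/ is a voiceless stop between vowels /u/ and /a/, so it voices to [d]. /t/ is a voiceless stop between vowels /a/ and /o/, so it voices to [d]. → [jofomobedudariado].
/waxutubatefa/: /t/ is a voiceless stop between vowels /u/ and /u/, so it voices to [d]. /t/ is a voiceless stop between vowels /a/ and /e/, so it voices to [d]. → [waxudubadefa].
/gnuozomvodmiklu/: the rule's environment is not met; surfaces unchanged as [gnuozomvodmiklu].

jediedoibudeexi, jofomobedudariado, waxudubadefa, gnuozomvodmiklu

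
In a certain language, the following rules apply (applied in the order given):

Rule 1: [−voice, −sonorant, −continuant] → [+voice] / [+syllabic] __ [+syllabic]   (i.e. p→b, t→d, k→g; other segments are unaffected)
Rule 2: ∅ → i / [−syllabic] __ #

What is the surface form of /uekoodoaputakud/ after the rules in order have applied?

uegoodoabudagudi

Rule 1 (intervocalic voicing): /k/ is a voiceless stop between vowels /e/ and /o/, so it voices to [g]. /p/ is a voiceless stop between vowels /a/ and /u/, so it voices to [b]. /t/ is a voiceless stop between vowels /u/ and /a/, so it voices to [d]. /k/ is a voiceless stop between vowels /a/ and /u/, so it voices to [g]. /uekoodoaputakud/ → uegoodoabudagud.
Rule 2 (final i-epenthesis): the form ends in the consonant /d/, so [i] is inserted word-finally. /uegoodoabudagud/ → uegoodoabudagudi.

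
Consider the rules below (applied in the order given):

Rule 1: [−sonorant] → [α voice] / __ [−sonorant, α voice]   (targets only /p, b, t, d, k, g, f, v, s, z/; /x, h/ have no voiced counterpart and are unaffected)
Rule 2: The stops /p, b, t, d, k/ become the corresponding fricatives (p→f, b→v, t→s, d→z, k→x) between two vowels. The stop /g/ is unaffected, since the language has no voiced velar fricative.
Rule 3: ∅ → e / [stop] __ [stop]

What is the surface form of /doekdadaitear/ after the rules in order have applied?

doegedazaisear

Rule 1 (regressive voicing assimilation): /k/ precedes the voiced obstruent /d/, so it voices to [g] by assimilation. /doekdadaitear/ → doegdadaitear.
Rule 2 (intervocalic spirantization): /d/ is a stop between vowels /a/ and /a/, so it spirantizes to the fricative [z]. /t/ is a stop between vowels /i/ and /e/, so it spirantizes to the fricative [s]. /doegdadaitear/ → doegdazaisear.
Rule 3 (stop-cluster e-epenthesis): /g/ and /d/ form a stop–stop cluster, so [e] is inserted between them. /doegdazaisear/ → doegedazaisear.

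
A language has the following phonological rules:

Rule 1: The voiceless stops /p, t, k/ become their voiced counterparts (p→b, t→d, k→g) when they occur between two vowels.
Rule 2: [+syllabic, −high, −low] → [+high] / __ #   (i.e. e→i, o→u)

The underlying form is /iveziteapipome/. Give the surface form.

ivezideabibomi

Rule 1 (intervocalic voicing): /t/ is a voiceless stop between vowels /i/ and /e/, so it voices to [d]. /p/ is a voiceless stop between vowels /a/ and /i/, so it voices to [b]. /p/ is a voiceless stop between vowels /i/ and /o/, so it voices to [b]. /iveziteapipome/ → ivezideabibome.
Rule 2 (final vowel raising): /e/ is a mid vowel in word-final position, so it raises to [i]. /ivezideabibome/ → ivezideabibomi.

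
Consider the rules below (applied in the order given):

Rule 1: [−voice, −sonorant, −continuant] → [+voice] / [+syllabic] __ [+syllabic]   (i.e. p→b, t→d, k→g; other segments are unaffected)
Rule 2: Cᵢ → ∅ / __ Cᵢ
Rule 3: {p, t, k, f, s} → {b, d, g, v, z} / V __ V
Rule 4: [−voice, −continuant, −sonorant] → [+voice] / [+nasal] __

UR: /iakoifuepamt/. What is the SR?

Rule 1 (intervocalic voicing): /k/ is a voiceless stop between vowels /a/ and /o/, so it voices to [g]. /p/ is a voiceless stop between vowels /e/ and /a/, so it voices to [b]. /iakoifuepamt/ → iagoifuebamt.
Rule 2 (degemination): no segment meets the environment; /iagoifuebamt/ is unchanged.
Rule 3 (intervocalic voicing): /f/ is a voiceless obstruent between vowels /i/ and /u/, so it voices to [v]. /iagoifuebamt/ → iagoivuebamt.
Rule 4 (post-nasal voicing): /t/ is a voiceless stop immediately after the nasal /m/, so it voices to [d]. /iagoivuebamt/ → iagoivuebamd.

iagoivuebamd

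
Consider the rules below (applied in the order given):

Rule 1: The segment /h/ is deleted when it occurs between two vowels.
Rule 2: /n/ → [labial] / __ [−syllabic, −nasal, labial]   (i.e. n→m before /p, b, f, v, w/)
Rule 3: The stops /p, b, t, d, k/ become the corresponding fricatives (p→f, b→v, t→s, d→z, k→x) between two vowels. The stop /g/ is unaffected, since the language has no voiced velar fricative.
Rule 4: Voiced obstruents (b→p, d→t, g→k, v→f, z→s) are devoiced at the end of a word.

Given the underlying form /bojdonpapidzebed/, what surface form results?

Rule 1 (intervocalic h-deletion): no segment meets the environment; /bojdonpapidzebed/ is unchanged.
Rule 2 (nasal place assimilation): /n/ precedes the labial consonant /p/, so it assimilates in place to [m]. /bojdonpapidzebed/ → bojdompapidzebed.
Rule 3 (intervocalic spirantization): /p/ is a stop between vowels /a/ and /i/, so it spirantizes to the fricative [f]. /b/ is a stop between vowels /e/ and /e/, so it spirantizes to the fricative [v]. /bojdompapidzebed/ → bojdompafidzeved.
Rule 4 (final devoicing): /d/ is a voiced obstruent in word-final position, so it devoices to [t]. /bojdompafidzeved/ → bojdompafidzevet.

bojdompafidzevet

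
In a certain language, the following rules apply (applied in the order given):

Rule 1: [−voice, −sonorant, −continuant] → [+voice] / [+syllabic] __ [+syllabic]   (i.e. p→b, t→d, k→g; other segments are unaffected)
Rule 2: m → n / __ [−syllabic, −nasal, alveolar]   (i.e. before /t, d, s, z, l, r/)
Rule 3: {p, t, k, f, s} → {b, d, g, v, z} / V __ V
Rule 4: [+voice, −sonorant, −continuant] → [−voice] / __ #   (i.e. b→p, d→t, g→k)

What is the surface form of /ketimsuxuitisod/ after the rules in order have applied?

Rule 1 (intervocalic voicing): /t/ is a voiceless stop between vowels /e/ and /i/, so it voices to [d]. /t/ is a voiceless stop between vowels /i/ and /i/, so it voices to [d]. /ketimsuxuitisod/ → kedimsuxuidisod.
Rule 2 (nasal place assimilation): /m/ precedes the alveolar consonant /s/, so it assimilates in place to [n]. /kedimsuxuidisod/ → kedinsuxuidisod.
Rule 3 (intervocalic voicing): /s/ is a voiceless obstruent between vowels /i/ and /o/, so it voices to [z]. /kedinsuxuidisod/ → kedinsuxuidizod.
Rule 4 (final devoicing): /d/ is a voiced stop in word-final position, so it devoices to [t]. /kedinsuxuidizod/ → kedinsuxuidizot.

kedinsuxuidizot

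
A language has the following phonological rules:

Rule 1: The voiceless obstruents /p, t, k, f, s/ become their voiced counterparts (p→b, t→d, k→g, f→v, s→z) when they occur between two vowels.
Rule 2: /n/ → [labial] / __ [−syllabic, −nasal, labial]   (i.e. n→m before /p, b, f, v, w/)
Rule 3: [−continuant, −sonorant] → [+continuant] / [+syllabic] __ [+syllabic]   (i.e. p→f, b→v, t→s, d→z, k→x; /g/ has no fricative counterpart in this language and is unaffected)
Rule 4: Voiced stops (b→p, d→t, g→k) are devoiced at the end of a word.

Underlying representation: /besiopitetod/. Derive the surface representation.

Rule 1 (intervocalic voicing): /s/ is a voiceless obstruent between vowels /e/ and /i/, so it voices to [z]. /p/ is a voiceless obstruent between vowels /o/ and /i/, so it voices to [b]. /t/ is a voiceless obstruent between vowels /i/ and /e/, so it voices to [d]. /t/ is a voiceless obstruent between vowels /e/ and /o/, so it voices to [d]. /besiopitetod/ → beziobidedod.
Rule 2 (nasal place assimilation): no segment meets the environment; /beziobidedod/ is unchanged.
Rule 3 (intervocalic spirantization): /b/ is a stop between vowels /o/ and /i/, so it spirantizes to the fricative [v]. /d/ is a stop between vowels /i/ and /e/, so it spirantizes to the fricative [z]. /d/ is a stop between vowels /e/ and /o/, so it spirantizes to the fricative [z]. /beziobidedod/ → beziovizezod.
Rule 4 (final devoicing): /d/ is a voiced stop in word-final position, so it devoices to [t]. /beziovizezod/ → beziovizezot.

beziovizezot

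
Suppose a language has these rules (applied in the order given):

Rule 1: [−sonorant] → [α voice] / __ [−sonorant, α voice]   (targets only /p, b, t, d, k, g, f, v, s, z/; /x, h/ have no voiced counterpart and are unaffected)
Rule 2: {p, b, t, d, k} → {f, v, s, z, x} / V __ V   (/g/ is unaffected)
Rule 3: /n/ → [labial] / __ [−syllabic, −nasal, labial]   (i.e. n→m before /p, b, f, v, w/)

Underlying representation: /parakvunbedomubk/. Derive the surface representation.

paragvumbezomupk

Rule 1 (regressive voicing assimilation): /k/ precedes the voiced obstruent /v/, so it voices to [g] by assimilation. /b/ precedes the voiceless obstruent /k/, so it devoices to [p] by assimilation. /parakvunbedomubk/ → paragvunbedomupk.
Rule 2 (intervocalic spirantization): /d/ is a stop between vowels /e/ and /o/, so it spirantizes to the fricative [z]. /paragvunbedomupk/ → paragvunbezomupk.
Rule 3 (nasal place assimilation): /n/ precedes the labial consonant /b/, so it assimilates in place to [m]. /paragvunbezomupk/ → paragvumbezomupk.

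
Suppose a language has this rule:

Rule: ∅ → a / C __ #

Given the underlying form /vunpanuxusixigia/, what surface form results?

vunpanuxusixigia

No segment of /vunpanuxusixigia/ meets the structural description of the rule, so the form surfaces unchanged.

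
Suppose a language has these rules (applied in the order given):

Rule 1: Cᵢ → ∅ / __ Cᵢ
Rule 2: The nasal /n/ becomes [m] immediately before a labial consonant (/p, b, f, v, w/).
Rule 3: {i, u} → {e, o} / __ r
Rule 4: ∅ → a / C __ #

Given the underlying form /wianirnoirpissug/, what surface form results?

wianernoerpisuga

Rule 1 (degemination): /ss/ is a geminate; the first /s/ deletes. /wianirnoirpissug/ → wianirnoirpisug.
Rule 2 (nasal place assimilation): no segment meets the environment; /wianirnoirpisug/ is unchanged.
Rule 3 (pre-rhotic lowering): /i/ is a high vowel immediately before /r/, so it lowers to [e]. /i/ is a high vowel immediately before /r/, so it lowers to [e]. /wianirnoirpisug/ → wianernoerpisug.
Rule 4 (final a-epenthesis): the form ends in the consonant /g/, so [a] is inserted word-finally. /wianernoerpisug/ → wianernoerpisuga.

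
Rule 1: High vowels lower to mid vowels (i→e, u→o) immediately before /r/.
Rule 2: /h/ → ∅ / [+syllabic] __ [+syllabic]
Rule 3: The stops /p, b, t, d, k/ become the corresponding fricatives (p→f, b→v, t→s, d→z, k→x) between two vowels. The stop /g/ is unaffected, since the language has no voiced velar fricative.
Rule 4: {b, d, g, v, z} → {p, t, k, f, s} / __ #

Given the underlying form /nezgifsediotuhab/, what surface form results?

Rule 1 (pre-rhotic lowering): no segment meets the environment; /nezgifsediotuhab/ is unchanged.
Rule 2 (intervocalic h-deletion): /h/ occurs between vowels /u/ and /a/, so it deletes. /nezgifsediotuhab/ → nezgifsediotuab.
Rule 3 (intervocalic spirantization): /d/ is a stop between vowels /e/ and /i/, so it spirantizes to the fricative [z]. /t/ is a stop between vowels /o/ and /u/, so it spirantizes to the fricative [s]. /nezgifsediotuab/ → nezgifseziosuab.
Rule 4 (final devoicing): /b/ is a voiced obstruent in word-final position, so it devoices to [p]. /nezgifseziosuab/ → nezgifseziosuap.

nezgifseziosuap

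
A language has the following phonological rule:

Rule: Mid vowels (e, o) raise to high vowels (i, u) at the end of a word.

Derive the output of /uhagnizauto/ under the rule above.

uhagnizautu

/o/ is a mid vowel in word-final position, so it raises to [u].
Surface form: [uhagnizautu].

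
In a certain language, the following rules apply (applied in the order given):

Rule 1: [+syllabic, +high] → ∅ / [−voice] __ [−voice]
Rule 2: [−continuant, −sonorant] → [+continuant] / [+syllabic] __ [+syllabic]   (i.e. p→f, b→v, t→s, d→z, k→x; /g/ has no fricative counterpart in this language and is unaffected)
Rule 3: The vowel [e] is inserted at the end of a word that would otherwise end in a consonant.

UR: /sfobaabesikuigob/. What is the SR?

Rule 1 (high vowel syncope): /i/ is a high vowel flanked by voiceless consonants /s/ and /k/, so it deletes. /sfobaabesikuigob/ → sfobaabeskuigob.
Rule 2 (intervocalic spirantization): /b/ is a stop between vowels /o/ and /a/, so it spirantizes to the fricative [v]. /b/ is a stop between vowels /a/ and /e/, so it spirantizes to the fricative [v]. /sfobaabeskuigob/ → sfovaaveskuigob.
Rule 3 (final e-epenthesis): the form ends in the consonant /b/, so [e] is inserted word-finally. /sfovaaveskuigob/ → sfovaaveskuigobe.

sfovaaveskuigobe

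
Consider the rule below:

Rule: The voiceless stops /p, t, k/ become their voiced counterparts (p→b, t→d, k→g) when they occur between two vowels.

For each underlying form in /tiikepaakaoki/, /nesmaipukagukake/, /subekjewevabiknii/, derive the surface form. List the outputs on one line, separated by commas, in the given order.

tiigebaagaogi, nesmaibugagugage, subekjewevabiknii

/tiikepaakaoki/: /k/ is a voiceless stop between vowels /i/ and /e/, so it voices to [g]. /p/ is a voiceless stop between vowels /e/ and /a/, so it voices to [b]. /k/ is a voiceless stop between vowels /a/ and /a/, so it voices to [g]. /k/ is a voiceless stop between vowels /o/ and /i/, so it voices to [g]. → [tiigebaagaogi].
/nesmaipukagukake/: /p/ is a voiceless stop between vowels /i/ and /u/, so it voices to [b]. /k/ is a voiceless stop between vowels /u/ and /a/, so it voices to [g]. /k/ is a voiceless stop between vowels /u/ and /a/, so it voices to [g]. /k/ is a voiceless stop between vowels /a/ and /e/, so it voices to [g]. → [nesmaibugagugage].
/subekjewevabiknii/: the rule's environment is not met; surfaces unchanged as [subekjewevabiknii].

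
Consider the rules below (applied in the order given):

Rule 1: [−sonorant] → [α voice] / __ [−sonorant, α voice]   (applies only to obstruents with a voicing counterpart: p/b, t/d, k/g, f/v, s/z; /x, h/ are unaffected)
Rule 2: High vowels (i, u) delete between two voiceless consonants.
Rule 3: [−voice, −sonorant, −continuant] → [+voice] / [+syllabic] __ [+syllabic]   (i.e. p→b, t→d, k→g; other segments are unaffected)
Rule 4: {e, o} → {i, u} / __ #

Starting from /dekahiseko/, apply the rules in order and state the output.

degahsegu

Rule 1 (regressive voicing assimilation): no segment meets the environment; /dekahiseko/ is unchanged.
Rule 2 (high vowel syncope): /i/ is a high vowel flanked by voiceless consonants /h/ and /s/, so it deletes. /dekahiseko/ → dekahseko.
Rule 3 (intervocalic voicing): /k/ is a voiceless stop between vowels /e/ and /a/, so it voices to [g]. /k/ is a voiceless stop between vowels /e/ and /o/, so it voices to [g]. /dekahseko/ → degahsego.
Rule 4 (final vowel raising): /o/ is a mid vowel in word-final position, so it raises to [u]. /degahsego/ → degahsegu.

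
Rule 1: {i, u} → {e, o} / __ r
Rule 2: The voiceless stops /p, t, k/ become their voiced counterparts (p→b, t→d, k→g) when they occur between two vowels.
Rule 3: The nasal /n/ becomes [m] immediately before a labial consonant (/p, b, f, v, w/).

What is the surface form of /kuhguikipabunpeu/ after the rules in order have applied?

kuhguigibabumpeu

Rule 1 (pre-rhotic lowering): no segment meets the environment; /kuhguikipabunpeu/ is unchanged.
Rule 2 (intervocalic voicing): /k/ is a voiceless stop between vowels /i/ and /i/, so it voices to [g]. /p/ is a voiceless stop between vowels /i/ and /a/, so it voices to [b]. /kuhguikipabunpeu/ → kuhguigibabunpeu.
Rule 3 (nasal place assimilation): /n/ precedes the labial consonant /p/, so it assimilates in place to [m]. /kuhguigibabunpeu/ → kuhguigibabumpeu.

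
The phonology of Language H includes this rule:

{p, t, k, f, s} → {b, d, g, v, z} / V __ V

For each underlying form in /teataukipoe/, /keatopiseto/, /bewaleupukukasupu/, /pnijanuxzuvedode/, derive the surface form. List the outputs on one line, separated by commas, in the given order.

/teataukipoe/: /t/ is a voiceless obstruent between vowels /a/ and /a/, so it voices to [d]. /k/ is a voiceless obstruent between vowels /u/ and /i/, so it voices to [g]. /p/ is a voiceless obstruent between vowels /i/ and /o/, so it voices to [b]. → [teadaugiboe].
/keatopiseto/: /t/ is a voiceless obstruent between vowels /a/ and /o/, so it voices to [d]. /p/ is a voiceless obstruent between vowels /o/ and /i/, so it voices to [b]. /s/ is a voiceless obstruent between vowels /i/ and /e/, so it voices to [z]. /t/ is a voiceless obstruent between vowels /e/ and /o/, so it voices to [d]. → [keadobizedo].
/bewaleupukukasupu/: /p/ is a voiceless obstruent between vowels /u/ and /u/, so it voices to [b]. /k/ is a voiceless obstruent between vowels /u/ and /u/, so it voices to [g]. /k/ is a voiceless obstruent between vowels /u/ and /a/, so it voices to [g]. /s/ is a voiceless obstruent between vowels /a/ and /u/, so it voices to [z]. /p/ is a voiceless obstruent between vowels /u/ and /u/, so it voices to [b]. → [bewaleubugugazubu].
/pnijanuxzuvedode/: the rule's environment is not met; surfaces unchanged as [pnijanuxzuvedode].

teadaugiboe, keadobizedo, bewaleubugugazubu, pnijanuxzuvedode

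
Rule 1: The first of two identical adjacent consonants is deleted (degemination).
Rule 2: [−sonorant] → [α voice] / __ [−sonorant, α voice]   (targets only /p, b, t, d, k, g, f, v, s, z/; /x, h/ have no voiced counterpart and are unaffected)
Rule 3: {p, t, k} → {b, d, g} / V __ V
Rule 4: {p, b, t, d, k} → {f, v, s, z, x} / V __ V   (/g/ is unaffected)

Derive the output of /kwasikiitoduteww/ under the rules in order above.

kwasigiizozuzew

Rule 1 (degemination): /ww/ is a geminate; the first /w/ deletes. /kwasikiitoduteww/ → kwasikiitodutew.
Rule 2 (regressive voicing assimilation): no segment meets the environment; /kwasikiitodutew/ is unchanged.
Rule 3 (intervocalic voicing): /k/ is a voiceless stop between vowels /i/ and /i/, so it voices to [g]. /t/ is a voiceless stop between vowels /i/ and /o/, so it voices to [d]. /t/ is a voiceless stop between vowels /u/ and /e/, so it voices to [d]. /kwasikiitodutew/ → kwasigiidodudew.
Rule 4 (intervocalic spirantization): /d/ is a stop between vowels /i/ and /o/, so it spirantizes to the fricative [z]. /d/ is a stop between vowels /o/ and /u/, so it spirantizes to the fricative [z]. /d/ is a stop between vowels /u/ and /e/, so it spirantizes to the fricative [z]. /kwasigiidodudew/ → kwasigiizozuzew.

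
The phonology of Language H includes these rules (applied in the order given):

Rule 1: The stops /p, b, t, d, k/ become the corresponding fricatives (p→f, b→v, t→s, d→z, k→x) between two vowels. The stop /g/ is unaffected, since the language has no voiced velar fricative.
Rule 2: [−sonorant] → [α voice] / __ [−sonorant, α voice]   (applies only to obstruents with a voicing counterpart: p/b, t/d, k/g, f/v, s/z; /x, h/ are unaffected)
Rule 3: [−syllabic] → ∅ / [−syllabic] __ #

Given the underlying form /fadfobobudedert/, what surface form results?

Rule 1 (intervocalic spirantization): /b/ is a stop between vowels /o/ and /o/, so it spirantizes to the fricative [v]. /b/ is a stop between vowels /o/ and /u/, so it spirantizes to the fricative [v]. /d/ is a stop between vowels /u/ and /e/, so it spirantizes to the fricative [z]. /d/ is a stop between vowels /e/ and /e/, so it spirantizes to the fricative [z]. /fadfobobudedert/ → fadfovovuzezert.
Rule 2 (regressive voicing assimilation): /d/ precedes the voiceless obstruent /f/, so it devoices to [t] by assimilation. /fadfovovuzezert/ → fatfovovuzezert.
Rule 3 (final cluster simplification): /t/ is the second consonant of a word-final cluster /rt/, so it deletes. /fatfovovuzezert/ → fatfovovuzezer.

fatfovovuzezer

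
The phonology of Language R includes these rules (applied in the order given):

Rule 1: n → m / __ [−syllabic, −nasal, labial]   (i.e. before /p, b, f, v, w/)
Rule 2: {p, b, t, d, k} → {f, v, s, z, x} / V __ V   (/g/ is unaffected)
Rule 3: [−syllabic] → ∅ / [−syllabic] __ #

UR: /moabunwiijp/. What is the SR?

moavumwiij

Rule 1 (nasal place assimilation): /n/ precedes the labial consonant /w/, so it assimilates in place to [m]. /moabunwiijp/ → moabumwiijp.
Rule 2 (intervocalic spirantization): /b/ is a stop between vowels /a/ and /u/, so it spirantizes to the fricative [v]. /moabumwiijp/ → moavumwiijp.
Rule 3 (final cluster simplification): /p/ is the second consonant of a word-final cluster /jp/, so it deletes. /moavumwiijp/ → moavumwiij.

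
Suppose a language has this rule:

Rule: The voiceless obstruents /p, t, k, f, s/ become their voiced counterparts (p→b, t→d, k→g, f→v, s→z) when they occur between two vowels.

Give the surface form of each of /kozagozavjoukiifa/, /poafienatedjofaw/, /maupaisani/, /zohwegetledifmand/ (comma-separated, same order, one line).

kozagozavjougiiva, poavienadedjovaw, maubaizani, zohwegetledifmand

/kozagozavjoukiifa/: /k/ is a voiceless obstruent between vowels /u/ and /i/, so it voices to [g]. /f/ is a voiceless obstruent between vowels /i/ and /a/, so it voices to [v]. → [kozagozavjougiiva].
/poafienatedjofaw/: /f/ is a voiceless obstruent between vowels /a/ and /i/, so it voices to [v]. /t/ is a voiceless obstruent between vowels /a/ and /e/, so it voices to [d]. /f/ is a voiceless obstruent between vowels /o/ and /a/, so it voices to [v]. → [poavienadedjovaw].
/maupaisani/: /p/ is a voiceless obstruent between vowels /u/ and /a/, so it voices to [b]. /s/ is a voiceless obstruent between vowels /i/ and /a/, so it voices to [z]. → [maubaizani].
/zohwegetledifmand/: the rule's environment is not met; surfaces unchanged as [zohwegetledifmand].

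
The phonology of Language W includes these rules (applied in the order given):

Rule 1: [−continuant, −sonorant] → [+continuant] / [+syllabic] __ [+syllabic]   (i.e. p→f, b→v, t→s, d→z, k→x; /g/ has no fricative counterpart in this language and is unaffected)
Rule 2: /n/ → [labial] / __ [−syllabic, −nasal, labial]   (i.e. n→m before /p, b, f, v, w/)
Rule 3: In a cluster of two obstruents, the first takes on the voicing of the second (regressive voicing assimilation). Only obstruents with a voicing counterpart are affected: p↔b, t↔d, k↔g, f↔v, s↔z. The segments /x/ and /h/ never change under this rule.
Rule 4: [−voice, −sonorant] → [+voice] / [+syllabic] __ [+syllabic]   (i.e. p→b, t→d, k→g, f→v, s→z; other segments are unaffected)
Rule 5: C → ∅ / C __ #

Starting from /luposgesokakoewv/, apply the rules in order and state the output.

Rule 1 (intervocalic spirantization): /p/ is a stop between vowels /u/ and /o/, so it spirantizes to the fricative [f]. /k/ is a stop between vowels /o/ and /a/, so it spirantizes to the fricative [x]. /k/ is a stop between vowels /a/ and /o/, so it spirantizes to the fricative [x]. /luposgesokakoewv/ → lufosgesoxaxoewv.
Rule 2 (nasal place assimilation): no segment meets the environment; /lufosgesoxaxoewv/ is unchanged.
Rule 3 (regressive voicing assimilation): /s/ precedes the voiced obstruent /g/, so it voices to [z] by assimilation. /lufosgesoxaxoewv/ → lufozgesoxaxoewv.
Rule 4 (intervocalic voicing): /f/ is a voiceless obstruent between vowels /u/ and /o/, so it voices to [v]. /s/ is a voiceless obstruent between vowels /e/ and /o/, so it voices to [z]. /lufozgesoxaxoewv/ → luvozgezoxaxoewv.
Rule 5 (final cluster simplification): /v/ is the second consonant of a word-final cluster /wv/, so it deletes. /luvozgezoxaxoewv/ → luvozgezoxaxoew.

luvozgezoxaxoew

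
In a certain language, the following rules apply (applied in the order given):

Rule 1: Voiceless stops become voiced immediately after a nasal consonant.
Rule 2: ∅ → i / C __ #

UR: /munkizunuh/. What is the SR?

Rule 1 (post-nasal voicing): /k/ is a voiceless stop immediately after the nasal /n/, so it voices to [g]. /munkizunuh/ → mungizunuh.
Rule 2 (final i-epenthesis): the form ends in the consonant /h/, so [i] is inserted word-finally. /mungizunuh/ → mungizunuhi.

mungizunuhi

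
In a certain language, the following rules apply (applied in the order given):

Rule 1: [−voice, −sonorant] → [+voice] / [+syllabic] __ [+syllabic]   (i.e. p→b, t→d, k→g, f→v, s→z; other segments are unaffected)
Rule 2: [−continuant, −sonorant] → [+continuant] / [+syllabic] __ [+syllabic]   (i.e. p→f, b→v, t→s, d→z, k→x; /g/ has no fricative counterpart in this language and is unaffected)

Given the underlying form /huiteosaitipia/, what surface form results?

huizeozaizivia

Rule 1 (intervocalic voicing): /t/ is a voiceless obstruent between vowels /i/ and /e/, so it voices to [d]. /s/ is a voiceless obstruent between vowels /o/ and /a/, so it voices to [z]. /t/ is a voiceless obstruent between vowels /i/ and /i/, so it voices to [d]. /p/ is a voiceless obstruent between vowels /i/ and /i/, so it voices to [b]. /huiteosaitipia/ → huideozaidibia.
Rule 2 (intervocalic spirantization): /d/ is a stop between vowels /i/ and /e/, so it spirantizes to the fricative [z]. /d/ is a stop between vowels /i/ and /i/, so it spirantizes to the fricative [z]. /b/ is a stop between vowels /i/ and /i/, so it spirantizes to the fricative [v]. /huideozaidibia/ → huizeozaizivia.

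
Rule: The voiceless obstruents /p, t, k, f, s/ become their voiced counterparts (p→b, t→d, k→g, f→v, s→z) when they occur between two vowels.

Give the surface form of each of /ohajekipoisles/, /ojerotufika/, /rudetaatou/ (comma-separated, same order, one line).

ohajegiboisles, ojeroduviga, rudedaadou

/ohajekipoisles/: /k/ is a voiceless obstruent between vowels /e/ and /i/, so it voices to [g]. /p/ is a voiceless obstruent between vowels /i/ and /o/, so it voices to [b]. → [ohajegiboisles].
/ojerotufika/: /t/ is a voiceless obstruent between vowels /o/ and /u/, so it voices to [d]. /f/ is a voiceless obstruent between vowels /u/ and /i/, so it voices to [v]. /k/ is a voiceless obstruent between vowels /i/ and /a/, so it voices to [g]. → [ojeroduviga].
/rudetaatou/: /t/ is a voiceless obstruent between vowels /e/ and /a/, so it voices to [d]. /t/ is a voiceless obstruent between vowels /a/ and /o/, so it voices to [d]. → [rudedaadou].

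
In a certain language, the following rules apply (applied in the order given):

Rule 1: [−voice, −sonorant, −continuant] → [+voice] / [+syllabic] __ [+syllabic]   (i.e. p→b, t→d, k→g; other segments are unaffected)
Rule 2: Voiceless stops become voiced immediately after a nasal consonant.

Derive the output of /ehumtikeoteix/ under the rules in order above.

ehumdigeodeix

Rule 1 (intervocalic voicing): /k/ is a voiceless stop between vowels /i/ and /e/, so it voices to [g]. /t/ is a voiceless stop between vowels /o/ and /e/, so it voices to [d]. /ehumtikeoteix/ → ehumtigeodeix.
Rule 2 (post-nasal voicing): /t/ is a voiceless stop immediately after the nasal /m/, so it voices to [d]. /ehumtigeodeix/ → ehumdigeodeix.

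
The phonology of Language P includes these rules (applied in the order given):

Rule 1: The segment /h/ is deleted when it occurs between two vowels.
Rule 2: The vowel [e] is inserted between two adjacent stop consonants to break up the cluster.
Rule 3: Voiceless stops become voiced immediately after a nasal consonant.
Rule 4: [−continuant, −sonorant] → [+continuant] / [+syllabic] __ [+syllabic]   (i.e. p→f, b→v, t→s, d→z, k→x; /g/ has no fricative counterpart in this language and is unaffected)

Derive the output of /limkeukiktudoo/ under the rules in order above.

limgeuxixesuzoo

Rule 1 (intervocalic h-deletion): no segment meets the environment; /limkeukiktudoo/ is unchanged.
Rule 2 (stop-cluster e-epenthesis): /k/ and /t/ form a stop–stop cluster, so [e] is inserted between them. /limkeukiktudoo/ → limkeukiketudoo.
Rule 3 (post-nasal voicing): /k/ is a voiceless stop immediately after the nasal /m/, so it voices to [g]. /limkeukiketudoo/ → limgeukiketudoo.
Rule 4 (intervocalic spirantization): /k/ is a stop between vowels /u/ and /i/, so it spirantizes to the fricative [x]. /k/ is a stop between vowels /i/ and /e/, so it spirantizes to the fricative [x]. /t/ is a stop between vowels /e/ and /u/, so it spirantizes to the fricative [s]. /d/ is a stop between vowels /u/ and /o/, so it spirantizes to the fricative [z]. /limgeukiketudoo/ → limgeuxixesuzoo.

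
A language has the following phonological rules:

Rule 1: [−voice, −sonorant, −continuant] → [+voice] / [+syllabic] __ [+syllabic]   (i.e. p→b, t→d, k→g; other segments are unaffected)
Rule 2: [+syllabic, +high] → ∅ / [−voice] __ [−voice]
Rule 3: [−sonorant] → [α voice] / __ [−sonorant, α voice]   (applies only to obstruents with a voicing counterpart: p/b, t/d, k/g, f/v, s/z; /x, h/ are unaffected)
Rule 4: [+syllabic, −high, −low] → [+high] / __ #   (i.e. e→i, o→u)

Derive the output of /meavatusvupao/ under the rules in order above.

Rule 1 (intervocalic voicing): /t/ is a voiceless stop between vowels /a/ and /u/, so it voices to [d]. /p/ is a voiceless stop between vowels /u/ and /a/, so it voices to [b]. /meavatusvupao/ → meavadusvubao.
Rule 2 (high vowel syncope): no segment meets the environment; /meavadusvubao/ is unchanged.
Rule 3 (regressive voicing assimilation): /s/ precedes the voiced obstruent /v/, so it voices to [z] by assimilation. /meavadusvubao/ → meavaduzvubao.
Rule 4 (final vowel raising): /o/ is a mid vowel in word-final position, so it raises to [u]. /meavaduzvubao/ → meavaduzvubau.

meavaduzvubau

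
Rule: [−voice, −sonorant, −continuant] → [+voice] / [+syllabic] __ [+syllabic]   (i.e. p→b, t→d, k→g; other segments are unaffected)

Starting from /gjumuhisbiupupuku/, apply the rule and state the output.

gjumuhisbiububugu

/p/ is a voiceless stop between vowels /u/ and /u/, so it voices to [b].
/p/ is a voiceless stop between vowels /u/ and /u/, so it voices to [b].
/k/ is a voiceless stop between vowels /u/ and /u/, so it voices to [g].
Surface form: [gjumuhisbiububugu].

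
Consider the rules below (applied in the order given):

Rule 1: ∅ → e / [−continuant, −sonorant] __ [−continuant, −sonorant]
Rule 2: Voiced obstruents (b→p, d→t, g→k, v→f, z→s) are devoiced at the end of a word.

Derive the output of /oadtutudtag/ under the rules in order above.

Rule 1 (stop-cluster e-epenthesis): /d/ and /t/ form a stop–stop cluster, so [e] is inserted between them. /d/ and /t/ form a stop–stop cluster, so [e] is inserted between them. /oadtutudtag/ → oadetutudetag.
Rule 2 (final devoicing): /g/ is a voiced obstruent in word-final position, so it devoices to [k]. /oadetutudetag/ → oadetutudetak.

oadetutudetak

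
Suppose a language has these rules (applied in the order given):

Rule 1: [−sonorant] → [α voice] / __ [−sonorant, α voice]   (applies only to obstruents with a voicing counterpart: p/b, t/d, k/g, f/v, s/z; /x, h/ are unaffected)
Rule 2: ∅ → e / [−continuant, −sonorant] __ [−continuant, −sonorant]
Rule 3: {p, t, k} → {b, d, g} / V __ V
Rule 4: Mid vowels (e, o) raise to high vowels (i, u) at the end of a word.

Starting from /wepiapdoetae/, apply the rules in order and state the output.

Rule 1 (regressive voicing assimilation): /p/ precedes the voiced obstruent /d/, so it voices to [b] by assimilation. /wepiapdoetae/ → wepiabdoetae.
Rule 2 (stop-cluster e-epenthesis): /b/ and /d/ form a stop–stop cluster, so [e] is inserted between them. /wepiabdoetae/ → wepiabedoetae.
Rule 3 (intervocalic voicing): /p/ is a voiceless stop between vowels /e/ and /i/, so it voices to [b]. /t/ is a voiceless stop between vowels /e/ and /a/, so it voices to [d]. /wepiabedoetae/ → webiabedoedae.
Rule 4 (final vowel raising): /e/ is a mid vowel in word-final position, so it raises to [i]. /webiabedoedae/ → webiabedoedai.

webiabedoedai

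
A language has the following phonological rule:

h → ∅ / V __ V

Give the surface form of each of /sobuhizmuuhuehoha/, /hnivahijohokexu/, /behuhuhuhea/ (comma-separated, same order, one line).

/sobuhizmuuhuehoha/: /h/ occurs between vowels /u/ and /i/, so it deletes. /h/ occurs between vowels /u/ and /u/, so it deletes. /h/ occurs between vowels /e/ and /o/, so it deletes. /h/ occurs between vowels /o/ and /a/, so it deletes. → [sobuizmuuueoa].
/hnivahijohokexu/: /h/ occurs between vowels /a/ and /i/, so it deletes. /h/ occurs between vowels /o/ and /o/, so it deletes. → [hnivaijookexu].
/behuhuhuhea/: /h/ occurs between vowels /e/ and /u/, so it deletes. /h/ occurs between vowels /u/ and /u/, so it deletes. /h/ occurs between vowels /u/ and /u/, so it deletes. /h/ occurs between vowels /u/ and /e/, so it deletes. → [beuuuea].

sobuizmuuueoa, hnivaijookexu, beuuuea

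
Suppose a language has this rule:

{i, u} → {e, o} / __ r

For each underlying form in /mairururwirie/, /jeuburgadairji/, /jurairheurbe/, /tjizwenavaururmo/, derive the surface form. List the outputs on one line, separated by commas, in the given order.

maerororwerie, jeuborgadaerji, joraerheorbe, tjizwenavaorormo

/mairururwirie/: /i/ is a high vowel immediately before /r/, so it lowers to [e]. /u/ is a high vowel immediately before /r/, so it lowers to [o]. /u/ is a high vowel immediately before /r/, so it lowers to [o]. /i/ is a high vowel immediately before /r/, so it lowers to [e]. → [maerororwerie].
/jeuburgadairji/: /u/ is a high vowel immediately before /r/, so it lowers to [o]. /i/ is a high vowel immediately before /r/, so it lowers to [e]. → [jeuborgadaerji].
/jurairheurbe/: /u/ is a high vowel immediately before /r/, so it lowers to [o]. /i/ is a high vowel immediately before /r/, so it lowers to [e]. /u/ is a high vowel immediately before /r/, so it lowers to [o]. → [joraerheorbe].
/tjizwenavaururmo/: /u/ is a high vowel immediately before /r/, so it lowers to [o]. /u/ is a high vowel immediately before /r/, so it lowers to [o]. → [tjizwenavaorormo].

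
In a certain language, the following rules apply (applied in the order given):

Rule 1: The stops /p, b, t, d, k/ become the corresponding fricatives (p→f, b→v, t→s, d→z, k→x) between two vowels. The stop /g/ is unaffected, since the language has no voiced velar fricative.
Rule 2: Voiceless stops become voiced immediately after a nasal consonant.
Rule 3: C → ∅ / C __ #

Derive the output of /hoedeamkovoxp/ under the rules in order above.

Rule 1 (intervocalic spirantization): /d/ is a stop between vowels /e/ and /e/, so it spirantizes to the fricative [z]. /hoedeamkovoxp/ → hoezeamkovoxp.
Rule 2 (post-nasal voicing): /k/ is a voiceless stop immediately after the nasal /m/, so it voices to [g]. /hoezeamkovoxp/ → hoezeamgovoxp.
Rule 3 (final cluster simplification): /p/ is the second consonant of a word-final cluster /xp/, so it deletes. /hoezeamgovoxp/ → hoezeamgovox.

hoezeamgovox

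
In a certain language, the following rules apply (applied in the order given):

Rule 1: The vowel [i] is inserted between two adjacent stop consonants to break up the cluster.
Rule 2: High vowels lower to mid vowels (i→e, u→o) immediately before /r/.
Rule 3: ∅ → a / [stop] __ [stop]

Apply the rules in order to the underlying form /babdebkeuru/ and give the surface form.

babidebikeoru

Rule 1 (stop-cluster i-epenthesis): /b/ and /d/ form a stop–stop cluster, so [i] is inserted between them. /b/ and /k/ form a stop–stop cluster, so [i] is inserted between them. /babdebkeuru/ → babidebikeuru.
Rule 2 (pre-rhotic lowering): /u/ is a high vowel immediately before /r/, so it lowers to [o]. /babidebikeuru/ → babidebikeoru.
Rule 3 (stop-cluster a-epenthesis): no segment meets the environment; /babidebikeoru/ is unchanged.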